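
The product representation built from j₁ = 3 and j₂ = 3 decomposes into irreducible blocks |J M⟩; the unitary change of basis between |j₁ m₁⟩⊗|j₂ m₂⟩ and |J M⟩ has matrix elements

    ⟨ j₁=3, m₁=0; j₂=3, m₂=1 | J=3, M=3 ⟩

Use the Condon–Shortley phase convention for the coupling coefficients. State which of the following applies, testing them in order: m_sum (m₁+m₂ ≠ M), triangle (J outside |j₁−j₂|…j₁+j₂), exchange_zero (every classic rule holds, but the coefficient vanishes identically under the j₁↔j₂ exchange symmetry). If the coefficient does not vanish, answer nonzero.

m_sum

m-sum: m₁+m₂ = 0+1 = 1, M = 3  ✗ ⇒ coefficient is 0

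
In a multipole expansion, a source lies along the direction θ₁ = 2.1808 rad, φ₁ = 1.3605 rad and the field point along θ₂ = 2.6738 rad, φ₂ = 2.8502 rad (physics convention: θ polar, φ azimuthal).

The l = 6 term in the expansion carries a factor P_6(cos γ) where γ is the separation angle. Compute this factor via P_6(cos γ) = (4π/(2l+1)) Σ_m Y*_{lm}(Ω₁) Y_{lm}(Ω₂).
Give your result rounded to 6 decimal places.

Addition theorem: P_6(cos γ) = (4π/13) Σ_m Y*_{lm}(Ω₁) Y_{lm}(Ω₂), m = −6…6:
  [-6]  conj(Y_{6,-6})(Ω₁) = -0.044548+0.139542i ; Y_{6,-6}(Ω₂) = -0.000717+0.003997i ; Δ = -0.000526-0.000278i
  [-5]  conj(Y_{6,-5})(Ω₁) = -0.307894-0.176008i ; Y_{6,-5}(Ω₂) = +0.003163+0.027664i ; Δ = +0.003895-0.009074i
  [-4]  conj(Y_{6,-4})(Ω₁) = +0.280154-0.313296i ; Y_{6,-4}(Ω₂) = +0.045143+0.105236i ; Δ = +0.045617+0.015339i
  [-3]  conj(Y_{6,-3})(Ω₁) = +0.073935+0.101214i ; Y_{6,-3}(Ω₂) = +0.197122+0.235644i ; Δ = -0.009276+0.037374i
  [-2]  conj(Y_{6,-2})(Ω₁) = +0.270260-0.120883i ; Y_{6,-2}(Ω₂) = +0.420469+0.277155i ; Δ = +0.147139+0.024076i
  [-1]  conj(Y_{6,-1})(Ω₁) = +0.052142+0.244278i ; Y_{6,-1}(Ω₂) = +0.324710+0.097390i ; Δ = -0.006859+0.084398i
  [+0]  conj(Y_{6,0})(Ω₁) = +0.235052-0.000000i ; Y_{6,0}(Ω₂) = -0.284373+0.000000i ; Δ = -0.066842+0.000000i
  [+1]  conj(Y_{6,1})(Ω₁) = -0.052142+0.244278i ; Y_{6,1}(Ω₂) = -0.324710+0.097390i ; Δ = -0.006859-0.084398i
  [+2]  conj(Y_{6,2})(Ω₁) = +0.270260+0.120883i ; Y_{6,2}(Ω₂) = +0.420469-0.277155i ; Δ = +0.147139-0.024076i
  [+3]  conj(Y_{6,3})(Ω₁) = -0.073935+0.101214i ; Y_{6,3}(Ω₂) = -0.197122+0.235644i ; Δ = -0.009276-0.037374i
  [+4]  conj(Y_{6,4})(Ω₁) = +0.280154+0.313296i ; Y_{6,4}(Ω₂) = +0.045143-0.105236i ; Δ = +0.045617-0.015339i
  [+5]  conj(Y_{6,5})(Ω₁) = +0.307894-0.176008i ; Y_{6,5}(Ω₂) = -0.003163+0.027664i ; Δ = +0.003895+0.009074i
  [+6]  conj(Y_{6,6})(Ω₁) = -0.044548-0.139542i ; Y_{6,6}(Ω₂) = -0.000717-0.003997i ; Δ = -0.000526+0.000278i
Σ over m = +0.293137+0.000000i; ×(4π/13) → +0.283359+0.000000i. Real part: 0.283359

0.283359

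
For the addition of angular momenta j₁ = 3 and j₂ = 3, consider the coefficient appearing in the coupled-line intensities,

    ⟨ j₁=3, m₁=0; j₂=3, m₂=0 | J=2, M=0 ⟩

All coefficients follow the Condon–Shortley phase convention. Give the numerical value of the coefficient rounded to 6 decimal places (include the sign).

√[5·4!2!2!/9! · 3!3!3!3!2!2!] = √(48/7)
  +(−1)^1/∏(1,3,2,2,0,0)! = -1/24  (running -1/24)
  +(−1)^2/∏(2,2,1,1,1,1)! = 1/4  (running 5/24)
  +(−1)^3/∏(3,1,0,0,2,2)! = -1/24  (running 1/6)
⟨..|..⟩ = √(48/7)·(1/6) = +0.436436

+√(4/21) ≈ +0.436436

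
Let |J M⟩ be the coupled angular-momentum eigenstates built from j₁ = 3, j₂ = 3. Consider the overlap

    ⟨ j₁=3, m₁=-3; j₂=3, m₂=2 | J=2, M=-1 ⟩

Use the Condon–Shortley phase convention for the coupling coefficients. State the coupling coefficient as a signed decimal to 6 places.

triangle: 4!·2!·2!/9! = 96/362880
(j±m)!: 0!·6!·5!·1!·1!·3! = 518400
prefactor² = (2J+1)·Δ·N² = 4800/7
  k=4: +1/(4!·0!·2!·1!·0!·1!) = 1/48
Σ = 1/48  ⇒  CG² = 4800/7·(1/48)² = 25/84
CG = +√(25/84) = +0.545545

+√(25/84) ≈ +0.545545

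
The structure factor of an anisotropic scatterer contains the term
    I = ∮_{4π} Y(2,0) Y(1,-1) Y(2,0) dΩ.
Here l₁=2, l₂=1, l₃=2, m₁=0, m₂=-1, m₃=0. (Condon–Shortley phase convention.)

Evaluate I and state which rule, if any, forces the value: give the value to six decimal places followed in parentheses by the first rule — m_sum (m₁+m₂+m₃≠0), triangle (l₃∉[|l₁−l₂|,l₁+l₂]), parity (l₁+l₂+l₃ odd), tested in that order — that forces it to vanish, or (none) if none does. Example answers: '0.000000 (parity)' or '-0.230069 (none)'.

0 − 1 + 0 = -1 ≠ 0: azimuthal integral kills it; I = 0

0.000000 (m_sum)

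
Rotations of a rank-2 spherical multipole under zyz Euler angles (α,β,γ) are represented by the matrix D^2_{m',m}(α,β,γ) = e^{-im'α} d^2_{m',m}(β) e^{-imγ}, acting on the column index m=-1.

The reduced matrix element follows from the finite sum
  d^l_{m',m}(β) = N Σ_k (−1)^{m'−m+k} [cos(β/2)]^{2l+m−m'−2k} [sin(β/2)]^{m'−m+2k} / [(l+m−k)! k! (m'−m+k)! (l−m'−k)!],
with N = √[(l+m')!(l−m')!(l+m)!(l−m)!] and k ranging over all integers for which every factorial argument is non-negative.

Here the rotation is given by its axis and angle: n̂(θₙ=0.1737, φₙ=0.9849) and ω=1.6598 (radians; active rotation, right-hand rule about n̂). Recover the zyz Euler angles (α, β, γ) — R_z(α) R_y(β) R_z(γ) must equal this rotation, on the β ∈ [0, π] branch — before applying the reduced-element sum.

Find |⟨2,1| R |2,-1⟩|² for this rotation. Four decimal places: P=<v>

Axis–angle → zyz. n̂ = (sinθₙcosφₙ, sinθₙsinφₙ, cosθₙ) = (+0.095565, +0.144003, +0.984952), ω = 1.6598.
R = I cosω + sinω [n̂]ₓ + (1−cosω) n̂n̂ᵀ gives
  R = [-0.078942, -0.966069, +0.245926; +0.996038, -0.066306, +0.059257; -0.040940, +0.249630, +0.967476]
β = atan2(√(R₁₃²+R₂₃²), R₃₃) = 0.255743; α = atan2(R₂₃, R₁₃) mod 2π = 0.236448; γ = atan2(R₃₂, −R₃₁) mod 2π = 1.408240
D^2_{1,-1}(0.2364,0.2557,1.4082) = e^{-i·1·0.2364}·d^2_{1,-1}(0.2557)·e^{-i·-1·1.4082}. Compute d first:
Half-angle: c=0.991836, s=0.127523. N=√(6·1·1·6)=6.000000
k: max(0,(-1)−(1))=0 … min(2+(-1),2−(1))=1
  k=0: (−1)^2·6.0000/(2)·0.9918^2·0.1275^2 = +0.047993
  k=1: (−1)^3·6.0000/(6)·0.9918^0·0.1275^4 = -0.000264
d^2_{1,-1}(0.2557) = +0.047993 -0.000264 = +0.047729
|D^2_{1,-1}|² = |d^2_{1,-1}(β)|² = (+0.047729)² = 0.002278 (the z-rotation phases have unit modulus)

P=0.0023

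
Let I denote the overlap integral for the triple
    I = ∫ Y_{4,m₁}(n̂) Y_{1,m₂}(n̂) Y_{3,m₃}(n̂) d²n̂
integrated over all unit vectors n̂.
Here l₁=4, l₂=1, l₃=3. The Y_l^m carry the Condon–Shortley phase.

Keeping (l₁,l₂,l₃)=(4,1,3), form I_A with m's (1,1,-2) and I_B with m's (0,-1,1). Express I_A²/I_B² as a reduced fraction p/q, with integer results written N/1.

1/2

Same 4,1,3: normalisation and zero-m 3j drop out of the ratio.
A: Δ: 2! 6! 0! / 9! → 1/252; sum: t=2:+1/240 = 1/240; 3j²(4 1 3; 1 1 -2) = Δ·Π!·Σ² = 1/84  (sign -1)
B: Δ: 2! 6! 0! / 9! → 1/252; sum: t=0:+1/96 = 1/96; 3j²(4 1 3; 0 -1 1) = Δ·Π!·Σ² = 1/42  (sign +1)
I_A²/I_B² = (1/84)/(1/42) = 1/2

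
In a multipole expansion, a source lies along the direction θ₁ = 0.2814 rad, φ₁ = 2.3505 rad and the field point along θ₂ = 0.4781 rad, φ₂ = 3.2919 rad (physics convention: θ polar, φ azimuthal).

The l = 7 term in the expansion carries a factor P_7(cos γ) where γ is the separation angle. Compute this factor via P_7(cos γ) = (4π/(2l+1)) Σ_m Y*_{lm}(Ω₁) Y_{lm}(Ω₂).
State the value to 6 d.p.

-0.212485

Addition theorem: P_7(cos γ) = (4π/15) Σ_m Y*_{lm}(Ω₁) Y_{lm}(Ω₂), m = −7…7:
  term(m=-7) = 0.00000 - 0.00000j   from Y*(Ω₁)=-0.00005 - 0.00004j, Y(Ω₂)=-0.00108 + 0.00190j
  term(m=-6) = 0.00001 + 0.00001j   from Y*(Ω₁)=0.00003 + 0.00082j, Y(Ω₂)=0.00977 - 0.01236j
  term(m=-5) = -0.00000 + 0.00047j   from Y*(Ω₁)=0.00458 - 0.00484j, Y(Ω₂)=-0.05112 + 0.04777j
  term(m=-4) = -0.00648 + 0.00466j   from Y*(Ω₁)=-0.03771 + 0.00086j, Y(Ω₂)=0.17451 - 0.11971j
  term(m=-3) = -0.06173 - 0.02028j   from Y*(Ω₁)=0.10884 + 0.10518j, Y(Ω₂)=-0.38634 + 0.18707j
  term(m=-2) = -0.06331 - 0.19628j   from Y*(Ω₁)=-0.00466 - 0.40888j, Y(Ω₂)=0.48174 - 0.14934j
  term(m=-1) = 0.04291 - 0.05892j   from Y*(Ω₁)=-0.43896 + 0.44399j, Y(Ω₂)=-0.11543 + 0.01748j
  term(m=+0) = -0.07644 + 0.00000j   from Y*(Ω₁)=0.17570 + 0.00000j, Y(Ω₂)=-0.43506 + 0.00000j
  term(m=+1) = 0.04291 + 0.05892j   from Y*(Ω₁)=0.43896 + 0.44399j, Y(Ω₂)=0.11543 + 0.01748j
  term(m=+2) = -0.06331 + 0.19628j   from Y*(Ω₁)=-0.00466 + 0.40888j, Y(Ω₂)=0.48174 + 0.14934j
  term(m=+3) = -0.06173 + 0.02028j   from Y*(Ω₁)=-0.10884 + 0.10518j, Y(Ω₂)=0.38634 + 0.18707j
  term(m=+4) = -0.00648 - 0.00466j   from Y*(Ω₁)=-0.03771 - 0.00086j, Y(Ω₂)=0.17451 + 0.11971j
  term(m=+5) = -0.00000 - 0.00047j   from Y*(Ω₁)=-0.00458 - 0.00484j, Y(Ω₂)=0.05112 + 0.04777j
  term(m=+6) = 0.00001 - 0.00001j   from Y*(Ω₁)=0.00003 - 0.00082j, Y(Ω₂)=0.00977 + 0.01236j
  term(m=+7) = 0.00000 + 0.00000j   from Y*(Ω₁)=0.00005 - 0.00004j, Y(Ω₂)=0.00108 + 0.00190j
Total Σ_m = -0.25363 - 0.00000j. Multiply by 0.837758: -0.21248 - 0.00000j. P_7(cos γ) = -0.212485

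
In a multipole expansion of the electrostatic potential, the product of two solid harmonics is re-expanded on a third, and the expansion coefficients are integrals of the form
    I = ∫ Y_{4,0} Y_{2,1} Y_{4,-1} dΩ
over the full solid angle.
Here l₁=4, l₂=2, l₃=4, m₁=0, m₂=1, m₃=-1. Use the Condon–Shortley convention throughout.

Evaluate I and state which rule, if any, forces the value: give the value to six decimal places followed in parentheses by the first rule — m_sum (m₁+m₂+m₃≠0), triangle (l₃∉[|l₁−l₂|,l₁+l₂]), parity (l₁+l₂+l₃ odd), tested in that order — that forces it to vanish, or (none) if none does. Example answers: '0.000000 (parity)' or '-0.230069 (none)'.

-0.044869 (none)

m-sum 0 ✓  L=10 even ✓  2≤4≤6 ✓
Π(2lᵢ+1) = 9×5×9 = 405
triangle coeff Δ(4,2,4) = 1/13860
Σ_t [0,2]: t=0:+1/192 t=1:−1/36 t=2:+1/192 = -5/288
(3j)²=20/693 [(4 2 4; 0 0 0)], sign=-1
Σ_t [1,2]: t=1:−1/72 t=2:+1/96 = -1/288
(3j)²=1/462 [(4 2 4; 0 1 -1)], sign=+1
⇒ 4πI² = 150/5929
I = (-1)√(150/5929/(4π)) = -0.04486937
No selection rule forces the value: the integral is nonzero (none).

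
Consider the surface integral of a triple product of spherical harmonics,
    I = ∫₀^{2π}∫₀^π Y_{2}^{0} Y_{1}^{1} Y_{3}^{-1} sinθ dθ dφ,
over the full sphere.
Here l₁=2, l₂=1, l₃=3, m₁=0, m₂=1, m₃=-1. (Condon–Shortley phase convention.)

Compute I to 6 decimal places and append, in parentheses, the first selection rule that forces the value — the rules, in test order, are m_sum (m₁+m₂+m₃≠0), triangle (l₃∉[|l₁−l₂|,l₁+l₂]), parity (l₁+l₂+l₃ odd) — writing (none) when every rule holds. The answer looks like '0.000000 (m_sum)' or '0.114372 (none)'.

m-sum 0 ✓  L=6 even ✓  1≤3≤3 ✓
Π(2lᵢ+1) = 5×3×7 = 105
triangle coeff Δ(2,1,3) = 1/105
Σ_t [0,0]: t=0:+1/4 = 1/4
(3j)²=3/35 [(2 1 3; 0 0 0)], sign=-1
Σ_t [0,0]: t=0:+1/8 = 1/8
(3j)²=2/35 [(2 1 3; 0 1 -1)], sign=+1
⇒ 4πI² = 18/35
I = (-1)√(18/35/(4π)) = -0.20230066
No selection rule forces the value: the integral is nonzero (none).

-0.202301 (none)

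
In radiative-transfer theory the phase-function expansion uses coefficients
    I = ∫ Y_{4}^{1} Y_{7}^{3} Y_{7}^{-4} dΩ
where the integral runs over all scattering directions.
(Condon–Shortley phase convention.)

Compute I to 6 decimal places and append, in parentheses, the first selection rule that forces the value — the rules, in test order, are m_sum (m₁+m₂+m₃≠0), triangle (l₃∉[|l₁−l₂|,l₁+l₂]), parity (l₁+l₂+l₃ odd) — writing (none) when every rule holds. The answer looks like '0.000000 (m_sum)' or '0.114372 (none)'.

0.111287 (none)

m-sum 0 ✓  L=18 even ✓  3≤7≤11 ✓
Π(2lᵢ+1) = 9×15×15 = 2025
triangle coeff Δ(4,7,7) = 1/58198140
Σ_t [0,4]: t=0:+1/17418240 t=1:−1/622080 t=2:+1/230400 t=3:−1/622080 t=4:+1/17418240 = 1/806400
(3j)²=2268/230945 [(4 7 7; 0 0 0)], sign=-1
Σ_t [0,3]: t=0:+1/522547200 t=1:−1/8709120 t=2:+1/1935360 t=3:−1/4354560 = 13/74649600
(3j)²=91/11628 [(4 7 7; 1 3 -4)], sign=-1
⇒ 4πI² = 178605/1147619
I = (+1)√(178605/1147619/(4π)) = 0.11128663
No selection rule forces the value: the integral is nonzero (none).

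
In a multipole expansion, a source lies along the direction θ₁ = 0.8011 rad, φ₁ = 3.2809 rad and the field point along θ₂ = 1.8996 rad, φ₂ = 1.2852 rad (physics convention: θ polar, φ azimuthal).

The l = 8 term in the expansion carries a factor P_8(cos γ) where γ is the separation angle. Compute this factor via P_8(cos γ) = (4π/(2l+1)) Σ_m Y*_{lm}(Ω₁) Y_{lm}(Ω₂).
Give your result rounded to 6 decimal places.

Summing Y*_{l m}(θ₁,φ₁)·Y_{l m}(θ₂,φ₂) over m ∈ [−8, 8]; prefactor 4π/(2·8+1) = 0.739198:
  m=-8: Y*=(0.016064, 0.032724)  Y=(-0.217276, 0.250762)  product (-0.011696, -0.003082)
  m=-7: Y*=(-0.079281, -0.116975)  Y=(0.411907, 0.188101)  product (-0.010653, -0.063096)
  m=-6: Y*=(0.216859, 0.239921)  Y=(0.021713, -0.151040)  product (0.040946, -0.027545)
  m=-5: Y*=(-0.353528, -0.295686)  Y=(0.283389, -0.040750)  product (-0.112235, -0.069388)
  m=-4: Y*=(0.278990, 0.173838)  Y=(-0.113245, -0.247965)  product (0.011511, -0.088866)
  m=-3: Y*=(0.091446, 0.040609)  Y=(0.128836, -0.111639)  product (0.016315, -0.004977)
  m=-2: Y*=(-0.370184, -0.105893)  Y=(-0.254793, -0.163743)  product (0.076981, 0.087596)
  m=-1: Y*=(0.080445, 0.011280)  Y=(0.032717, -0.111426)  product (0.003889, -0.008595)
  m=+0: Y*=(0.361092, -0.000000)  Y=(-0.307974, 0.000000)  product (-0.111207, 0.000000)
  m=+1: Y*=(-0.080445, 0.011280)  Y=(-0.032717, -0.111426)  product (0.003889, 0.008595)
  m=+2: Y*=(-0.370184, 0.105893)  Y=(-0.254793, 0.163743)  product (0.076981, -0.087596)
  m=+3: Y*=(-0.091446, 0.040609)  Y=(-0.128836, -0.111639)  product (0.016315, 0.004977)
  m=+4: Y*=(0.278990, -0.173838)  Y=(-0.113245, 0.247965)  product (0.011511, 0.088866)
  m=+5: Y*=(0.353528, -0.295686)  Y=(-0.283389, -0.040750)  product (-0.112235, 0.069388)
  m=+6: Y*=(0.216859, -0.239921)  Y=(0.021713, 0.151040)  product (0.040946, 0.027545)
  m=+7: Y*=(0.079281, -0.116975)  Y=(-0.411907, 0.188101)  product (-0.010653, 0.063096)
  m=+8: Y*=(0.016064, -0.032724)  Y=(-0.217276, -0.250762)  product (-0.011696, 0.003082)
Total Σ_m = (-0.081092, 0.000000). Multiply by 0.739198: (-0.059943, 0.000000). P_8(cos γ) = -0.059943

-0.059943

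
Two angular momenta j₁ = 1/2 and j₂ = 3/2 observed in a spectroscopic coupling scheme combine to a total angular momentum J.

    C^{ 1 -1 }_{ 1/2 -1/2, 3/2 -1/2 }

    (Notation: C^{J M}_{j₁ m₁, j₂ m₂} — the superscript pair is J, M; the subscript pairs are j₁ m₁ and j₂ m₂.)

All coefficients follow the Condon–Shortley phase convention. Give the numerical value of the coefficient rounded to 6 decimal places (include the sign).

√[3·1!0!2!/4! · 0!1!1!2!0!2!] = √(1)
  +(−1)^1/∏(1,0,0,0,0,2)! = -1/2  (running -1/2)
⟨..|..⟩ = √(1)·(-1/2) = -0.500000

−√(1/4) = -0.500000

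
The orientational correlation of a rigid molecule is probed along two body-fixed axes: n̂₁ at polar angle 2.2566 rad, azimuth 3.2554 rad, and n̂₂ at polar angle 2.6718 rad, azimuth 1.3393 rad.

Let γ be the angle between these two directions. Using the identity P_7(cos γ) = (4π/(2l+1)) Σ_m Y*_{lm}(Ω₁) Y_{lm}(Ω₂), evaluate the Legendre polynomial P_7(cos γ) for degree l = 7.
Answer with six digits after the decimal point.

0.101002

Summing Y*_{l m}(θ₁,φ₁)·Y_{l m}(θ₂,φ₂) over m ∈ [−7, 7]; prefactor 4π/(2·7+1) = 0.837758:
  [-7]  conj(Y_{7,-7})(Ω₁) = (-0.058127, -0.059451) ; Y_{7,-7}(Ω₂) = (-0.001946, -0.000097) ; Δ = (0.000107, 0.000121)
  [-6]  conj(Y_{7,-6})(Ω₁) = (-0.197496, -0.160638) ; Y_{7,-6}(Ω₂) = (0.002596, 0.014123) ; Δ = (0.001756, -0.003206)
  [-5]  conj(Y_{7,-5})(Ω₁) = (-0.361609, -0.231289) ; Y_{7,-5}(Ω₂) = (0.059647, -0.026160) ; Δ = (-0.027620, -0.004336)
  [-4]  conj(Y_{7,-4})(Ω₁) = (-0.331494, -0.162273) ; Y_{7,-4}(Ω₂) = (-0.121176, -0.161127) ; Δ = (0.014022, 0.073076)
  [-3]  conj(Y_{7,-3})(Ω₁) = (0.022634, 0.008043) ; Y_{7,-3}(Ω₂) = (-0.268798, 0.322721) ; Δ = (-0.008679, 0.005143)
  [-2]  conj(Y_{7,-2})(Ω₁) = (0.353547, 0.081892) ; Y_{7,-2}(Ω₂) = (0.458835, 0.229042) ; Δ = (0.143463, 0.118552)
  [-1]  conj(Y_{7,-1})(Ω₁) = (0.137640, 0.015732) ; Y_{7,-1}(Ω₂) = (0.033422, -0.141787) ; Δ = (0.006831, -0.018990)
  [+0]  conj(Y_{7,0})(Ω₁) = (-0.326070, -0.000000) ; Y_{7,0}(Ω₂) = (0.426900, 0.000000) ; Δ = (-0.139199, -0.000000)
  [+1]  conj(Y_{7,1})(Ω₁) = (-0.137640, 0.015732) ; Y_{7,1}(Ω₂) = (-0.033422, -0.141787) ; Δ = (0.006831, 0.018990)
  [+2]  conj(Y_{7,2})(Ω₁) = (0.353547, -0.081892) ; Y_{7,2}(Ω₂) = (0.458835, -0.229042) ; Δ = (0.143463, -0.118552)
  [+3]  conj(Y_{7,3})(Ω₁) = (-0.022634, 0.008043) ; Y_{7,3}(Ω₂) = (0.268798, 0.322721) ; Δ = (-0.008679, -0.005143)
  [+4]  conj(Y_{7,4})(Ω₁) = (-0.331494, 0.162273) ; Y_{7,4}(Ω₂) = (-0.121176, 0.161127) ; Δ = (0.014022, -0.073076)
  [+5]  conj(Y_{7,5})(Ω₁) = (0.361609, -0.231289) ; Y_{7,5}(Ω₂) = (-0.059647, -0.026160) ; Δ = (-0.027620, 0.004336)
  [+6]  conj(Y_{7,6})(Ω₁) = (-0.197496, 0.160638) ; Y_{7,6}(Ω₂) = (0.002596, -0.014123) ; Δ = (0.001756, 0.003206)
  [+7]  conj(Y_{7,7})(Ω₁) = (0.058127, -0.059451) ; Y_{7,7}(Ω₂) = (0.001946, -0.000097) ; Δ = (0.000107, -0.000121)
Total Σ_m = (0.120562, 0.000000). Multiply by 0.837758: (0.101002, 0.000000). P_7(cos γ) = 0.101002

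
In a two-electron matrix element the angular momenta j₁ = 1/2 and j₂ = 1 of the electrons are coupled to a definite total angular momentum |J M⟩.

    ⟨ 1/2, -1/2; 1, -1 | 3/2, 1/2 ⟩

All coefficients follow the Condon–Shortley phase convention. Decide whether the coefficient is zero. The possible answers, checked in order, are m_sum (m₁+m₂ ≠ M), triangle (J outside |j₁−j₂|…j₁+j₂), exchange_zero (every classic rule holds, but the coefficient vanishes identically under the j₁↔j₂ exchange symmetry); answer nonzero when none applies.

m-sum: m₁+m₂ = -1/2+(-1) = -3/2, M = 1/2  ✗ ⇒ coefficient is 0

m_sum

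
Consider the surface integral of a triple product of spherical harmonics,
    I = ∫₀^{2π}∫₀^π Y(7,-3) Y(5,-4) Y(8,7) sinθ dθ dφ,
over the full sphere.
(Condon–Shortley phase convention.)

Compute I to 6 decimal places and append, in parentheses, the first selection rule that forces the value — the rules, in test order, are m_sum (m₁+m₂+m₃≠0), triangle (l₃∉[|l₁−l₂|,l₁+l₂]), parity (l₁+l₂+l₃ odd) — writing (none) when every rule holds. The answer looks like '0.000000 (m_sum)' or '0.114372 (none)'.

Rules hold: Σm=0, L=20 even, 2≤8≤12.
N = 15·11·17 = 2805
Δ = 4!·10!·6!/21! = 1/814773960
Racah Σ t=0..4: t=0:+1/87091200 t=1:−1/4976640 t=2:+1/2073600 t=3:−1/4976640 t=4:+1/87091200 = 1/9676800
⇒ 3j(7 5 8; 0 0 0)² = 360/46189, sgn +1
Racah Σ t=0..1: t=0:+1/10450944000 t=1:−1/1567641600 = -17/31352832000
⇒ 3j(7 5 8; -3 -4 7)² = 17/1140, sgn +1
4πI² = N·(3j₀)²·(3jₘ)² = 1530/4693
I = +1·√(0.326017/4π) = 0.16107031
No selection rule forces the value: the integral is nonzero (none).

0.161070 (none)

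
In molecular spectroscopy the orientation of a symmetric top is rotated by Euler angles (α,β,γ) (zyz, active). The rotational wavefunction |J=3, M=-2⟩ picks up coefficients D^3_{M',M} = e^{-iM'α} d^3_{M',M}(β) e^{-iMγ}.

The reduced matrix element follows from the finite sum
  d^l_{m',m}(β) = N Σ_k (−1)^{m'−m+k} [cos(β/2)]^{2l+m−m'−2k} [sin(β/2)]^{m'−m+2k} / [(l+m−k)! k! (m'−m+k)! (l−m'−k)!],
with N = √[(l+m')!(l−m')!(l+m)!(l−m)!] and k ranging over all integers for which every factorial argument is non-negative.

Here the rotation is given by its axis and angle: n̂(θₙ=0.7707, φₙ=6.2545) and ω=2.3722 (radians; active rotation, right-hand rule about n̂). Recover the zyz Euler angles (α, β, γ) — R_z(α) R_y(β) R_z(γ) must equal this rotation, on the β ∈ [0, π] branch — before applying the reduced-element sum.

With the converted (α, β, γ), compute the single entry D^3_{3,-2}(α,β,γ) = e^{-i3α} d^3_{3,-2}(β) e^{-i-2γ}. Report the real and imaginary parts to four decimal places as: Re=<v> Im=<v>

Axis–angle → zyz. n̂ = (sinθₙcosφₙ, sinθₙsinφₙ, cosθₙ) = (+0.696351, -0.019981, +0.717423), ω = 2.3722.
R = I cosω + sinω [n̂]ₓ + (1−cosω) n̂n̂ᵀ gives
  R = [+0.114895, -0.523019, +0.844542; +0.475203, -0.717647, -0.509082; +0.872343, +0.459819, +0.166086]
β = atan2(√(R₁₃²+R₂₃²), R₃₃) = 1.403937; α = atan2(R₂₃, R₁₃) mod 2π = 5.740716; γ = atan2(R₃₂, −R₃₁) mod 2π = 2.656494
First d^3_{3,-2}(β=1.4039), then the phase factors e^{-i(3)α} and e^{-i(-2)γ}:
With c≡cos(β/2)=0.763573 and s≡sin(β/2)=0.645722, N=[720·1·1·120]^{1/2}=293.938769
Admissible k: 0..0 (factorial args all ≥0)
  k=0: (−1)^5·293.9388/(120)·0.7636^1·0.6457^5 = -0.209968
d^3_{3,-2}(1.4039) = -0.209968
D = (-0.056581+0.998398i)·(-0.209968)·(+0.565137-0.824997i) = -0.166232-0.128272i

Re=-0.1662 Im=-0.1283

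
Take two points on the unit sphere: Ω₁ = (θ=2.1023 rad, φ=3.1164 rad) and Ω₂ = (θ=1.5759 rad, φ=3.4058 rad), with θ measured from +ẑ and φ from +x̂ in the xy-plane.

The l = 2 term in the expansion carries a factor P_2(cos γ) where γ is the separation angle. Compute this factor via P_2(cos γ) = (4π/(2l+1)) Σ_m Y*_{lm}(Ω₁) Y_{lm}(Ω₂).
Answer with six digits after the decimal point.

Summing Y*_{l m}(θ₁,φ₁)·Y_{l m}(θ₂,φ₂) over m ∈ [−2, 2]; prefactor 4π/(2·2+1) = 2.513274:
  m=-2: Y*=0.28669 - 0.01446j  Y=0.33358 - 0.19474j  product 0.09282 - 0.06065j
  m=-1: Y*=0.33743 - 0.00850j  Y=0.00381 - 0.00103j  product 0.00128 - 0.00038j
  m=+0: Y*=-0.07234 + 0.00000j  Y=-0.31537 + 0.00000j  product 0.02281 + 0.00000j
  m=+1: Y*=-0.33743 - 0.00850j  Y=-0.00381 - 0.00103j  product 0.00128 + 0.00038j
  m=+2: Y*=0.28669 + 0.01446j  Y=0.33358 + 0.19474j  product 0.09282 + 0.06065j
Total Σ_m = 0.21100 + 0.00000j. Multiply by 2.513274: 0.53030 + 0.00000j. P_2(cos γ) = 0.530299

0.530299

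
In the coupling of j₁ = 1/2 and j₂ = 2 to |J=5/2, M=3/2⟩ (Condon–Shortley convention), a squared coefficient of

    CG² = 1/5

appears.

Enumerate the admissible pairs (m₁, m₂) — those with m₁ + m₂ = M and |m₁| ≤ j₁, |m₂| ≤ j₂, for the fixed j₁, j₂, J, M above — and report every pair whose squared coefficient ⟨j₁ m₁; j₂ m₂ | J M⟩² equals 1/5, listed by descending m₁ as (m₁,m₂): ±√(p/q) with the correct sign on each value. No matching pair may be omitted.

(-1/2,2): +√(1/5)

Admissible pairs with m₁+m₂ = M = 3/2: (-1/2,2), (1/2,1)
  (m₁,m₂)=(1/2,1): CG² = 4/5, CG = +√(4/5)
  (m₁,m₂)=(-1/2,2): CG² = 1/5, CG = +√(1/5)   ← matches the target
Pairs with CG² = 1/5: (-1/2,2): +√(1/5)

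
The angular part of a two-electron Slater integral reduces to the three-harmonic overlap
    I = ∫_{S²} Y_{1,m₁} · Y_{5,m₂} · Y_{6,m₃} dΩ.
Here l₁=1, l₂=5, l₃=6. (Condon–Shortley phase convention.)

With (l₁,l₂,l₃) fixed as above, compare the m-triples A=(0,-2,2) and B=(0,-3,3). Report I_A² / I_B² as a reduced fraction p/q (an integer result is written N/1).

32/27

Shared (l₁,l₂,l₃)=(1,5,6): N and (l;000)² cancel in I_A²/I_B².
A: Δ = 0!·2!·10!/13! = 1/858; Racah Σ t=0..0: t=0:+1/30240 = 1/30240; ⇒ 3j(1 5 6; 0 -2 2)² = 16/429, sgn +1
B: Δ = 0!·2!·10!/13! = 1/858; Racah Σ t=0..0: t=0:+1/80640 = 1/80640; ⇒ 3j(1 5 6; 0 -3 3)² = 9/286, sgn -1
I_A²/I_B² = (16/429)/(9/286) = 32/27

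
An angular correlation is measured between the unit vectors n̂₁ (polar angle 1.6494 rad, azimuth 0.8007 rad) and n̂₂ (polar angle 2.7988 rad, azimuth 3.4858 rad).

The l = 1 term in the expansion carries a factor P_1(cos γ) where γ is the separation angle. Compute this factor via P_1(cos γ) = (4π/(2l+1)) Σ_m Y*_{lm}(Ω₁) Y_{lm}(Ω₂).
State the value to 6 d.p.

Summing Y*_{l m}(θ₁,φ₁)·Y_{l m}(θ₂,φ₂) over m ∈ [−1, 1]; prefactor 4π/(2·1+1) = 4.188790:
  [-1]  conj(Y_{1,-1})(Ω₁) = 0.23979 + 0.24724j ; Y_{1,-1}(Ω₂) = -0.10932 + 0.03919j ; Δ = -0.03590 - 0.01763j
  [+0]  conj(Y_{1,0})(Ω₁) = -0.03837 + 0.00000j ; Y_{1,0}(Ω₂) = -0.46018 + 0.00000j ; Δ = 0.01766 + 0.00000j
  [+1]  conj(Y_{1,1})(Ω₁) = -0.23979 + 0.24724j ; Y_{1,1}(Ω₂) = 0.10932 + 0.03919j ; Δ = -0.03590 + 0.01763j
Σ over m = -0.05415 + 0.00000j; ×(4π/3) → -0.22682 + 0.00000j. Real part: -0.226816

-0.226816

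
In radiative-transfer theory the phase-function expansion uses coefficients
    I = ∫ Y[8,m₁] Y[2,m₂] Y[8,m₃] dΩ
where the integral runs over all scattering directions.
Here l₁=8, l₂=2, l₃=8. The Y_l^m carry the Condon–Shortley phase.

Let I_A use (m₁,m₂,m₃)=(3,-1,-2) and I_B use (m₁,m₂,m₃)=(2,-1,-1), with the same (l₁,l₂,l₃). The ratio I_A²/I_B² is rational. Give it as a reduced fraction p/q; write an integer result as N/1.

Shared (l₁,l₂,l₃)=(8,2,8): N and (l;000)² cancel in I_A²/I_B².
A: Δ = 2!·14!·2!/19! = 1/348840; Racah Σ t=0..1: t=0:+1/87091200 t=1:−1/174182400 = 1/174182400; ⇒ 3j(8 2 8; 3 -1 -2)² = 55/7752, sgn +1
B: Δ = 2!·14!·2!/19! = 1/348840; Racah Σ t=0..1: t=0:+1/58060800 t=1:−1/87091200 = 1/174182400; ⇒ 3j(8 2 8; 2 -1 -1)² = 7/2584, sgn -1
I_A²/I_B² = (55/7752)/(7/2584) = 55/21

55/21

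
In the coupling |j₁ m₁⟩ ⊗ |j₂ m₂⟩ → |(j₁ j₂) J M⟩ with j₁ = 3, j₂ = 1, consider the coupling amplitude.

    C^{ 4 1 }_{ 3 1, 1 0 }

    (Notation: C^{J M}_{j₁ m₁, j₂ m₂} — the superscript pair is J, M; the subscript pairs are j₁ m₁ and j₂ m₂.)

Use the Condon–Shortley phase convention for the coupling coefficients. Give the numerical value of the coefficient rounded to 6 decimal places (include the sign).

+√(15/28) ≈ +0.731925

√[9·0!6!2!/9! · 4!2!1!1!5!3!] = √(8640/7)
  +(−1)^0/∏(0,0,2,1,4,1)! = 1/48  (running 1/48)
⟨..|..⟩ = √(8640/7)·(1/48) = +0.731925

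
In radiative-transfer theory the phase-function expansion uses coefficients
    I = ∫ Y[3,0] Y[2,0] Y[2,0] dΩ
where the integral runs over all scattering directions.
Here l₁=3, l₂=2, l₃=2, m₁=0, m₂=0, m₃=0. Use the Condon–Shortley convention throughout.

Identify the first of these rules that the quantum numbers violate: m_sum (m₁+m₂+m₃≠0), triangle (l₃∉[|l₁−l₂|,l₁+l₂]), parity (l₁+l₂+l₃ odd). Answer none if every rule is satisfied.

parity

m₁+m₂+m₃ = 0 + 0 + 0 = 0  ✓
triangle: |3−2|=1 ≤ l₃=2 ≤ 3+2=5  ✓
parity: l₁+l₂+l₃ = 7 is odd  ✗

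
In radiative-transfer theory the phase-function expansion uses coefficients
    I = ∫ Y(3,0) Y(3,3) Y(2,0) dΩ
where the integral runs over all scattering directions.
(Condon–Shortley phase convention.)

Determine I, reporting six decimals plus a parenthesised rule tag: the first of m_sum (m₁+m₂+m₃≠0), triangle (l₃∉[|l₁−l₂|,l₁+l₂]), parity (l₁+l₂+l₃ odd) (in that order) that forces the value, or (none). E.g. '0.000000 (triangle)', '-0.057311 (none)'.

0 + 3 + 0 = 3 ≠ 0: azimuthal integral kills it; I = 0

0.000000 (m_sum)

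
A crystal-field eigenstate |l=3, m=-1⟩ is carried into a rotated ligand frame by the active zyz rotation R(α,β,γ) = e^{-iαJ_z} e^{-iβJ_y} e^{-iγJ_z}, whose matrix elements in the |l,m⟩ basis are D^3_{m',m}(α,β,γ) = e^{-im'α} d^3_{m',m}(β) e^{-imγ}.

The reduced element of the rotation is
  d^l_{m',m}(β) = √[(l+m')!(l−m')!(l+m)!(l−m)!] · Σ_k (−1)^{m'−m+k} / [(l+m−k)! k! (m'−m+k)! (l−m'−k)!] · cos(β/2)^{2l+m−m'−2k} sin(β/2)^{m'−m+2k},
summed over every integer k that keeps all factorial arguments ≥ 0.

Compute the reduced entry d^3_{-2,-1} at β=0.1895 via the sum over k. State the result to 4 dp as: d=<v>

d=0.2872

d^3_{-2,-1}(β=0.1895) via the finite sum:
Half-angle: c=0.995515, s=0.094608. N=√(1·120·2·24)=75.894664
Admissible k: 1..2 (factorial args all ≥0)
  k=1: (−1)^0·75.8947/(24)·0.9955^5·0.0946^1 = +0.292528
  k=2: (−1)^1·75.8947/(12)·0.9955^3·0.0946^3 = -0.005284
d^3_{-2,-1}(0.1895) = +0.292528 -0.005284 = +0.287244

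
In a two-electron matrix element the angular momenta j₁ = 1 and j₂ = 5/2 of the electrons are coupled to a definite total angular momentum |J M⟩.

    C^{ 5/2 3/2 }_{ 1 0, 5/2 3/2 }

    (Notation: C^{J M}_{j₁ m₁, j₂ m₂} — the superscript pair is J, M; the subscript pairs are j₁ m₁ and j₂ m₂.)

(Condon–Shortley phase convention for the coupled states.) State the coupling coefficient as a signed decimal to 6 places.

-0.507093  (= −√(9/35))

j₁+j₂−J=1  J+j₁−j₂=1  J−j₁+j₂=4  j₁+j₂+J+1=7
(j₁±m₁, j₂±m₂, J±M) = (1,1,4,1,4,1)
P² = 576/35
sum k=0..1:
  [0] +1/24 = 1/24
  [1] −1/6 = -1/6
S = -1/8
C² = P²·S² = 9/35 ; C = -0.507093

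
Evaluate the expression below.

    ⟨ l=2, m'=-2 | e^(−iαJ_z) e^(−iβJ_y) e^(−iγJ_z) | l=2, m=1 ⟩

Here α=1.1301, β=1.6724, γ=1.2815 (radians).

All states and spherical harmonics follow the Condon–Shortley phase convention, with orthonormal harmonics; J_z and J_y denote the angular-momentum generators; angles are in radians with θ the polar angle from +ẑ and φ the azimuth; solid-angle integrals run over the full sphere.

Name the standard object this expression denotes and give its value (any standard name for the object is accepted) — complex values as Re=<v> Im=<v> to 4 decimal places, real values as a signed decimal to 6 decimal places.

Wigner D-matrix element, Re=0.3058 Im=0.4546

This is a Wigner D-matrix element — the rotation-matrix element ⟨l m'| R(α,β,γ) |l m⟩ in the angular-momentum basis.
Split into d^2_{-2,1}(β=1.6724) × two z-phases.
Half-angle: c=0.670288, s=0.742101. N=√(1·24·6·1)=12.000000
k∈{3} keeps every argument non-negative
  k=3: (−1)^0·12.0000/(6)·0.6703^1·0.7421^3 = +0.547874
d^2_{-2,1}(1.6724) = +0.547874
Attach z-rotation phases: D = e^{-i(-2)(1.1301)}·(+0.547874)·e^{-i(1)(1.2815)} = +0.305770+0.454611i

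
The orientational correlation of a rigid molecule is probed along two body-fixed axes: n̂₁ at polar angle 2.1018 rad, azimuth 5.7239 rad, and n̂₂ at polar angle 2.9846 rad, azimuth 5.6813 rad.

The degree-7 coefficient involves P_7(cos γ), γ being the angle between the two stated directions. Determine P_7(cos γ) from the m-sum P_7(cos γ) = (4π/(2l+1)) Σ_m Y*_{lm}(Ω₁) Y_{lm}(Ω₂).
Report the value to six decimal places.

0.296482

Term-by-term m-sum for l=7 (normalisation 4π/15 = 0.837758):
  m=-7: Y*=-0.12684 + 0.12383j  Y=-0.00000 - 0.00000j  product 0.00000 + 0.00000j
  m=-6: Y*=0.38061 - 0.08276j  Y=0.00002 + 0.00001j  product 0.00001 + 0.00000j
  m=-5: Y*=-0.38417 - 0.13813j  Y=-0.00040 + 0.00005j  product 0.00016 + 0.00003j
  m=-4: Y*=0.04238 + 0.05390j  Y=0.00311 - 0.00281j  product 0.00028 + 0.00005j
  m=-3: Y*=0.03427 + 0.31887j  Y=-0.00735 + 0.03072j  product -0.01005 - 0.00129j
  m=-2: Y*=0.09794 - 0.20160j  Y=-0.05935 - 0.15438j  product -0.03694 - 0.00315j
  m=-1: Y*=0.20085 - 0.12572j  Y=0.44374 + 0.30481j  product 0.12745 + 0.00543j
  m=+0: Y*=-0.25729 + 0.00000j  Y=-0.74652 + 0.00000j  product 0.19207 + 0.00000j
  m=+1: Y*=-0.20085 - 0.12572j  Y=-0.44374 + 0.30481j  product 0.12745 - 0.00543j
  m=+2: Y*=0.09794 + 0.20160j  Y=-0.05935 + 0.15438j  product -0.03694 + 0.00315j
  m=+3: Y*=-0.03427 + 0.31887j  Y=0.00735 + 0.03072j  product -0.01005 + 0.00129j
  m=+4: Y*=0.04238 - 0.05390j  Y=0.00311 + 0.00281j  product 0.00028 - 0.00005j
  m=+5: Y*=0.38417 - 0.13813j  Y=0.00040 + 0.00005j  product 0.00016 - 0.00003j
  m=+6: Y*=0.38061 + 0.08276j  Y=0.00002 - 0.00001j  product 0.00001 - 0.00000j
  m=+7: Y*=0.12684 + 0.12383j  Y=0.00000 - 0.00000j  product 0.00000 - 0.00000j
Total Σ_m = 0.35390 + 0.00000j. Multiply by 0.837758: 0.29648 + 0.00000j. P_7(cos γ) = 0.296482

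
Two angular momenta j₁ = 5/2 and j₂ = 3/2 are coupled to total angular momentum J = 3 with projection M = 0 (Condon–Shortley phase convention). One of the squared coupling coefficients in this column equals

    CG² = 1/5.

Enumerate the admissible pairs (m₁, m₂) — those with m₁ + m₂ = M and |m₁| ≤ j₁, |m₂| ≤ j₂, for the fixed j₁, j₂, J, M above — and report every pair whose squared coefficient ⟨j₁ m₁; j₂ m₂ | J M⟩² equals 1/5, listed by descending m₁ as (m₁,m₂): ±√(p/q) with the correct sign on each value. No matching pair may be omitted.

(1/2,-1/2): +√(1/5); (-1/2,1/2): −√(1/5)

Admissible pairs with m₁+m₂ = M = 0: (-3/2,3/2), (-1/2,1/2), (1/2,-1/2), (3/2,-3/2)
  (m₁,m₂)=(3/2,-3/2): CG² = 3/10, CG = +√(3/10)
  (m₁,m₂)=(1/2,-1/2): CG² = 1/5, CG = +√(1/5)   ← matches the target
  (m₁,m₂)=(-1/2,1/2): CG² = 1/5, CG = −√(1/5)   ← matches the target
  (m₁,m₂)=(-3/2,3/2): CG² = 3/10, CG = −√(3/10)
Pairs with CG² = 1/5: (1/2,-1/2): +√(1/5); (-1/2,1/2): −√(1/5)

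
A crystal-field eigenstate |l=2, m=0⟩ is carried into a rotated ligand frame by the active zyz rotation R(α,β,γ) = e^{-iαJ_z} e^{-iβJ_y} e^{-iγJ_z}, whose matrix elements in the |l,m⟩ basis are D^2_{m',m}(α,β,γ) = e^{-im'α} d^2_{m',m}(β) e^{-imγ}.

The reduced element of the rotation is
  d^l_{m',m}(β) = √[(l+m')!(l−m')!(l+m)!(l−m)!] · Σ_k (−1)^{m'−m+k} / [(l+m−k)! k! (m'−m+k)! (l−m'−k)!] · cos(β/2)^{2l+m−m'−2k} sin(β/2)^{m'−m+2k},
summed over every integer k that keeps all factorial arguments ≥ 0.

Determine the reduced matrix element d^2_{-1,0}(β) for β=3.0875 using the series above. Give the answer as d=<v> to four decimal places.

d^2_{-1,0}(β=3.0875) via the finite sum:
c=cos(3.087500/2)=0.027043, s=sin(3.087500/2)=0.999634; N=√[1·6·2·2]=4.898979
k∈{1,2} keeps every argument non-negative
  k=1: (−1)^0·4.8990/(2)·0.0270^3·0.9996^1 = +0.000048
  k=2: (−1)^1·4.8990/(2)·0.0270^1·0.9996^3 = -0.066169
d^2_{-1,0}(3.0875) = +0.000048 -0.066169 = -0.066121

d=-0.0661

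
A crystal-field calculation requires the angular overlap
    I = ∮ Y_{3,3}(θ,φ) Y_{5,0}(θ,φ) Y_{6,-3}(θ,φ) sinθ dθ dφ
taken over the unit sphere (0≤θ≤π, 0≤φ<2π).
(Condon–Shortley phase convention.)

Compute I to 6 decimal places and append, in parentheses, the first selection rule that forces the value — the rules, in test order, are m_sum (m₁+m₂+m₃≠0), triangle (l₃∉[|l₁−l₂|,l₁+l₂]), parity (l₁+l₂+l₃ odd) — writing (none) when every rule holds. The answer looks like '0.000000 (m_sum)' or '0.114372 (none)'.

0.190675 (none)

Checks pass: Σm=0; 14 even; l₃=6∈[2,8].
(2·3+1)(2·5+1)(2·6+1) = 1001
Δ: 2! 4! 8! / 15! → 1/675675
sum: t=0:+1/8640 t=1:−1/2304 t=2:+1/8640 = -7/34560
3j²(3 5 6; 0 0 0) = Δ·Π!·Σ² = 7/429  (sign -1)
sum: t=0:+1/34560 = 1/34560
3j²(3 5 6; 3 0 -3) = Δ·Π!·Σ² = 4/143  (sign -1)
combine: 4πI² = 1001·7/429·4/143 = 196/429
take √, sign +1: I = 0.19067531
No selection rule forces the value: the integral is nonzero (none).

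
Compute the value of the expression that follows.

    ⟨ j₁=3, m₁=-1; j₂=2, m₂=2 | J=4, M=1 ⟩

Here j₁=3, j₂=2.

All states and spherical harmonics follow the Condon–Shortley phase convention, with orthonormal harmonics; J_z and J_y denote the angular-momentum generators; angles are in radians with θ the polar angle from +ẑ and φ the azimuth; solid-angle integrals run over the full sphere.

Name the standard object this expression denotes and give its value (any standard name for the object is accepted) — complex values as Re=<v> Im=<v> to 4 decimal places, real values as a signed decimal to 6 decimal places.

Clebsch–Gordan coefficient, −√(2/7) ≈ -0.534522

This is a Clebsch–Gordan (vector-coupling) coefficient.
triangle: 1!·5!·3!/10! = 720/3628800
(j±m)!: 2!·4!·4!·0!·5!·3! = 829440
prefactor² = (2J+1)·Δ·N² = 10368/7
  k=1: −1/(1!·0!·3!·3!·2!·0!) = -1/72
Σ = -1/72  ⇒  CG² = 10368/7·(-1/72)² = 2/7
CG = −√(2/7) = -0.534522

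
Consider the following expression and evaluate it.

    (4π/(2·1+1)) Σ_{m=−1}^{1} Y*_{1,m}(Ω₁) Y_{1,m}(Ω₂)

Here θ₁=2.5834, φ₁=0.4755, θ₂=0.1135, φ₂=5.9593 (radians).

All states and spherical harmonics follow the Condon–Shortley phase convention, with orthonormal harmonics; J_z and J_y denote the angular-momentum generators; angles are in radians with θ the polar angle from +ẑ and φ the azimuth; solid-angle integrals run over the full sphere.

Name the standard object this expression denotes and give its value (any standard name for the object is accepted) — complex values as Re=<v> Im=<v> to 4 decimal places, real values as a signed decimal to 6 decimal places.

This sum is the spherical-harmonic addition theorem: it equals the Legendre polynomial P_l(cos γ) of the angle γ between the two directions.
Summing Y*_{l m}(θ₁,φ₁)·Y_{l m}(θ₂,φ₂) over m ∈ [−1, 1]; prefactor 4π/(2·1+1) = 4.188790:
  m=-1: Y*=+0.162692+0.083771i  Y=+0.037095+0.012453i  product +0.004992+0.005133i
  m=+0: Y*=-0.414439-0.000000i  Y=+0.485459+0.000000i  product -0.201193-0.000000i
  m=+1: Y*=-0.162692+0.083771i  Y=-0.037095+0.012453i  product +0.004992-0.005133i
Accumulated sum -0.191210+0.000000i; after 4π/(2l+1) scaling, -0.800937+0.000000i ⇒ P_1 = -0.800937

Legendre polynomial (addition theorem), -0.800937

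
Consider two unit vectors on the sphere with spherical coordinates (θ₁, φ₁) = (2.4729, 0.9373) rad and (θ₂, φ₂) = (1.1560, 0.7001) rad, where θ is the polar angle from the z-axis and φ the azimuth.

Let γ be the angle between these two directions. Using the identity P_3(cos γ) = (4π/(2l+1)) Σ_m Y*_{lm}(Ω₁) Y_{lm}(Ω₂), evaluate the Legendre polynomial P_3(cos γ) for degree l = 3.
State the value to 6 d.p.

Addition theorem: P_3(cos γ) = (4π/7) Σ_m Y*_{lm}(Ω₁) Y_{lm}(Ω₂), m = −3…3:
  [-3]  conj(Y_{3,-3})(Ω₁) = -0.094063+0.032187i ; Y_{3,-3}(Ω₂) = -0.161546-0.276029i ; Δ = +0.024080+0.020764i
  [-2]  conj(Y_{3,-2})(Ω₁) = +0.092200-0.294091i ; Y_{3,-2}(Ω₂) = +0.058566-0.339964i ; Δ = -0.094581-0.048568i
  [-1]  conj(Y_{3,-1})(Ω₁) = +0.246492+0.335599i ; Y_{3,-1}(Ω₂) = -0.042512+0.035815i ; Δ = -0.022498-0.005439i
  [+0]  conj(Y_{3,0})(Ω₁) = -0.022910-0.000000i ; Y_{3,0}(Ω₂) = -0.329047+0.000000i ; Δ = +0.007539+0.000000i
  [+1]  conj(Y_{3,1})(Ω₁) = -0.246492+0.335599i ; Y_{3,1}(Ω₂) = +0.042512+0.035815i ; Δ = -0.022498+0.005439i
  [+2]  conj(Y_{3,2})(Ω₁) = +0.092200+0.294091i ; Y_{3,2}(Ω₂) = +0.058566+0.339964i ; Δ = -0.094581+0.048568i
  [+3]  conj(Y_{3,3})(Ω₁) = +0.094063+0.032187i ; Y_{3,3}(Ω₂) = +0.161546-0.276029i ; Δ = +0.024080-0.020764i
Σ over m = -0.178460+0.000000i; ×(4π/7) → -0.320370+0.000000i. Real part: -0.320370

-0.320370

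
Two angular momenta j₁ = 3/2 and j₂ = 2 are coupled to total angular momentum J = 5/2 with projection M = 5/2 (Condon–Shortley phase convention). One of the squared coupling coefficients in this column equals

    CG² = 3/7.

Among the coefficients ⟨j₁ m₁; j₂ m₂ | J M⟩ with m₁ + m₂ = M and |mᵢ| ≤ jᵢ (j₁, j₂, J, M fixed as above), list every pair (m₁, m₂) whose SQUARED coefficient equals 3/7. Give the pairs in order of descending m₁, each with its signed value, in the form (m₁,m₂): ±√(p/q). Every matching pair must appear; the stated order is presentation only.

(3/2,1): +√(3/7)

Admissible pairs with m₁+m₂ = M = 5/2: (1/2,2), (3/2,1)
  (m₁,m₂)=(3/2,1): CG² = 3/7, CG = +√(3/7)   ← matches the target
  (m₁,m₂)=(1/2,2): CG² = 4/7, CG = −√(4/7)
Pairs with CG² = 3/7: (3/2,1): +√(3/7)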